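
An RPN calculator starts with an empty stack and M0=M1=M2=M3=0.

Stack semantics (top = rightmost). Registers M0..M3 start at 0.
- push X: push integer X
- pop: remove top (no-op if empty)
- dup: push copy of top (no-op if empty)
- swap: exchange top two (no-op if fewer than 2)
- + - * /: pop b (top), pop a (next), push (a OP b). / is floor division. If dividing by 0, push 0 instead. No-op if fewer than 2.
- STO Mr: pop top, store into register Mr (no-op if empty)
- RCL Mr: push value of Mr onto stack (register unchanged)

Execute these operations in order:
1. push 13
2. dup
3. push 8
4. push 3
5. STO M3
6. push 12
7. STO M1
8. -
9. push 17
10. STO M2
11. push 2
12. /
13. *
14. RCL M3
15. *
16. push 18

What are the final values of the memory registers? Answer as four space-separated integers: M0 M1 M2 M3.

After op 1 (push 13): stack=[13] mem=[0,0,0,0]
After op 2 (dup): stack=[13,13] mem=[0,0,0,0]
After op 3 (push 8): stack=[13,13,8] mem=[0,0,0,0]
After op 4 (push 3): stack=[13,13,8,3] mem=[0,0,0,0]
After op 5 (STO M3): stack=[13,13,8] mem=[0,0,0,3]
After op 6 (push 12): stack=[13,13,8,12] mem=[0,0,0,3]
After op 7 (STO M1): stack=[13,13,8] mem=[0,12,0,3]
After op 8 (-): stack=[13,5] mem=[0,12,0,3]
After op 9 (push 17): stack=[13,5,17] mem=[0,12,0,3]
After op 10 (STO M2): stack=[13,5] mem=[0,12,17,3]
After op 11 (push 2): stack=[13,5,2] mem=[0,12,17,3]
After op 12 (/): stack=[13,2] mem=[0,12,17,3]
After op 13 (*): stack=[26] mem=[0,12,17,3]
After op 14 (RCL M3): stack=[26,3] mem=[0,12,17,3]
After op 15 (*): stack=[78] mem=[0,12,17,3]
After op 16 (push 18): stack=[78,18] mem=[0,12,17,3]

Answer: 0 12 17 3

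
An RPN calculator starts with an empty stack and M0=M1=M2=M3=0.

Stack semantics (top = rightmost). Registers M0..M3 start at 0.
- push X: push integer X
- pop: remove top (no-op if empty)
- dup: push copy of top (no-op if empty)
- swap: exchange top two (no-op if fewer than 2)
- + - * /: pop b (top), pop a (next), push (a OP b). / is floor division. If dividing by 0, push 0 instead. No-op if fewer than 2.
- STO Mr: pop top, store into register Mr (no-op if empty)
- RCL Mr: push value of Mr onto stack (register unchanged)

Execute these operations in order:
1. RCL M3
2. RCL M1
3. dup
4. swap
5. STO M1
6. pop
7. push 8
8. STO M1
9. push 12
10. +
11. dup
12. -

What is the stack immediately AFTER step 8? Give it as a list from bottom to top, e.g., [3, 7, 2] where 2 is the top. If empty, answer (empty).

After op 1 (RCL M3): stack=[0] mem=[0,0,0,0]
After op 2 (RCL M1): stack=[0,0] mem=[0,0,0,0]
After op 3 (dup): stack=[0,0,0] mem=[0,0,0,0]
After op 4 (swap): stack=[0,0,0] mem=[0,0,0,0]
After op 5 (STO M1): stack=[0,0] mem=[0,0,0,0]
After op 6 (pop): stack=[0] mem=[0,0,0,0]
After op 7 (push 8): stack=[0,8] mem=[0,0,0,0]
After op 8 (STO M1): stack=[0] mem=[0,8,0,0]

[0]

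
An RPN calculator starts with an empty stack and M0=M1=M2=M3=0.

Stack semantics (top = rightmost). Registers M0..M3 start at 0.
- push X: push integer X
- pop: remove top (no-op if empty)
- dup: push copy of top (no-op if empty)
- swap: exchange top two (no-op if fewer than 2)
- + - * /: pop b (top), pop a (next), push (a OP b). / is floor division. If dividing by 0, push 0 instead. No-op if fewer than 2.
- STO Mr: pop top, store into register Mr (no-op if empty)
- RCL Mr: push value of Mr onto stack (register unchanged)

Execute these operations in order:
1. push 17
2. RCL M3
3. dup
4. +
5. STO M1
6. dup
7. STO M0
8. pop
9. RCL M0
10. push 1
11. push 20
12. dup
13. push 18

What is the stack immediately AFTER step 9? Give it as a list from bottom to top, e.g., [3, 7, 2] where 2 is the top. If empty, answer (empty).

After op 1 (push 17): stack=[17] mem=[0,0,0,0]
After op 2 (RCL M3): stack=[17,0] mem=[0,0,0,0]
After op 3 (dup): stack=[17,0,0] mem=[0,0,0,0]
After op 4 (+): stack=[17,0] mem=[0,0,0,0]
After op 5 (STO M1): stack=[17] mem=[0,0,0,0]
After op 6 (dup): stack=[17,17] mem=[0,0,0,0]
After op 7 (STO M0): stack=[17] mem=[17,0,0,0]
After op 8 (pop): stack=[empty] mem=[17,0,0,0]
After op 9 (RCL M0): stack=[17] mem=[17,0,0,0]

[17]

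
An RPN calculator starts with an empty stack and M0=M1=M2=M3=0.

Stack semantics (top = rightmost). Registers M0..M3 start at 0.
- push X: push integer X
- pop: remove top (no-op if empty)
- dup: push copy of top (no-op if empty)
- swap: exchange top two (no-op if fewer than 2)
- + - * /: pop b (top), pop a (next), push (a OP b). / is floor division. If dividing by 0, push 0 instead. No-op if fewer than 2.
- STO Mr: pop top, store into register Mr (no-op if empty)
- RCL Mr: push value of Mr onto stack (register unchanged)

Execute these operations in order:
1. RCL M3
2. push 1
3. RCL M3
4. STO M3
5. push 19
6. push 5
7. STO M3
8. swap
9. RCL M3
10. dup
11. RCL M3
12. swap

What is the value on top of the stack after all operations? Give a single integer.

After op 1 (RCL M3): stack=[0] mem=[0,0,0,0]
After op 2 (push 1): stack=[0,1] mem=[0,0,0,0]
After op 3 (RCL M3): stack=[0,1,0] mem=[0,0,0,0]
After op 4 (STO M3): stack=[0,1] mem=[0,0,0,0]
After op 5 (push 19): stack=[0,1,19] mem=[0,0,0,0]
After op 6 (push 5): stack=[0,1,19,5] mem=[0,0,0,0]
After op 7 (STO M3): stack=[0,1,19] mem=[0,0,0,5]
After op 8 (swap): stack=[0,19,1] mem=[0,0,0,5]
After op 9 (RCL M3): stack=[0,19,1,5] mem=[0,0,0,5]
After op 10 (dup): stack=[0,19,1,5,5] mem=[0,0,0,5]
After op 11 (RCL M3): stack=[0,19,1,5,5,5] mem=[0,0,0,5]
After op 12 (swap): stack=[0,19,1,5,5,5] mem=[0,0,0,5]

Answer: 5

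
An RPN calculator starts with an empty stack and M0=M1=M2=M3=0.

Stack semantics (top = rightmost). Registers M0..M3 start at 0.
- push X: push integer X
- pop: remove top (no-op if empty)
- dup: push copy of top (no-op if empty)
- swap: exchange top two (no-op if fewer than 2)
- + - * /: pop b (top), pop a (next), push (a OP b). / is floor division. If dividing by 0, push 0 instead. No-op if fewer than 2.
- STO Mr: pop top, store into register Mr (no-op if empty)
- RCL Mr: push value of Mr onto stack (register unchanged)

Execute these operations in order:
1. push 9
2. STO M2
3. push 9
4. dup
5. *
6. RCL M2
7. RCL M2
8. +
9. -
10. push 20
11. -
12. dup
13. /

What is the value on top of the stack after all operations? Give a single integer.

Answer: 1

Derivation:
After op 1 (push 9): stack=[9] mem=[0,0,0,0]
After op 2 (STO M2): stack=[empty] mem=[0,0,9,0]
After op 3 (push 9): stack=[9] mem=[0,0,9,0]
After op 4 (dup): stack=[9,9] mem=[0,0,9,0]
After op 5 (*): stack=[81] mem=[0,0,9,0]
After op 6 (RCL M2): stack=[81,9] mem=[0,0,9,0]
After op 7 (RCL M2): stack=[81,9,9] mem=[0,0,9,0]
After op 8 (+): stack=[81,18] mem=[0,0,9,0]
After op 9 (-): stack=[63] mem=[0,0,9,0]
After op 10 (push 20): stack=[63,20] mem=[0,0,9,0]
After op 11 (-): stack=[43] mem=[0,0,9,0]
After op 12 (dup): stack=[43,43] mem=[0,0,9,0]
After op 13 (/): stack=[1] mem=[0,0,9,0]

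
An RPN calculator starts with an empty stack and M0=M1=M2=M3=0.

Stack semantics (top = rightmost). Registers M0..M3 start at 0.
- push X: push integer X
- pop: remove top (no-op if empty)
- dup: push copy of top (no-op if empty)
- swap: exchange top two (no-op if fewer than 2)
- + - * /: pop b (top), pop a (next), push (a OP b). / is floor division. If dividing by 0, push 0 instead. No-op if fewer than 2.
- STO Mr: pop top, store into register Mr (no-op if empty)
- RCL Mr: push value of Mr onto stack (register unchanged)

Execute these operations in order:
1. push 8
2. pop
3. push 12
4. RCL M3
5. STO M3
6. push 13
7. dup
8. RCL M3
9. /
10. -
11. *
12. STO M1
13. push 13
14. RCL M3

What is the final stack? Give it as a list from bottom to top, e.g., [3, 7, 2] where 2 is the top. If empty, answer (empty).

Answer: [13, 0]

Derivation:
After op 1 (push 8): stack=[8] mem=[0,0,0,0]
After op 2 (pop): stack=[empty] mem=[0,0,0,0]
After op 3 (push 12): stack=[12] mem=[0,0,0,0]
After op 4 (RCL M3): stack=[12,0] mem=[0,0,0,0]
After op 5 (STO M3): stack=[12] mem=[0,0,0,0]
After op 6 (push 13): stack=[12,13] mem=[0,0,0,0]
After op 7 (dup): stack=[12,13,13] mem=[0,0,0,0]
After op 8 (RCL M3): stack=[12,13,13,0] mem=[0,0,0,0]
After op 9 (/): stack=[12,13,0] mem=[0,0,0,0]
After op 10 (-): stack=[12,13] mem=[0,0,0,0]
After op 11 (*): stack=[156] mem=[0,0,0,0]
After op 12 (STO M1): stack=[empty] mem=[0,156,0,0]
After op 13 (push 13): stack=[13] mem=[0,156,0,0]
After op 14 (RCL M3): stack=[13,0] mem=[0,156,0,0]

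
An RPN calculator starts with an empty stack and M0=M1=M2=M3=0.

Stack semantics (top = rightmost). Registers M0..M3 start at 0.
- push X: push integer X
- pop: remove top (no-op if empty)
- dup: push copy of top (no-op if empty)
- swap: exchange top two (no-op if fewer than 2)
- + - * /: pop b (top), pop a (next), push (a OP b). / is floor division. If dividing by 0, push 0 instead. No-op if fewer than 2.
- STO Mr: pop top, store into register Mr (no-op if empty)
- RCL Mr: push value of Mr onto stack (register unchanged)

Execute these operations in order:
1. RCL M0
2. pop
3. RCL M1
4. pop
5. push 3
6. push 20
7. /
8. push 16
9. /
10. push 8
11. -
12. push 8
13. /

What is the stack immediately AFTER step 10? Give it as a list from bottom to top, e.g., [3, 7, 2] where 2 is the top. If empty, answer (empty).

After op 1 (RCL M0): stack=[0] mem=[0,0,0,0]
After op 2 (pop): stack=[empty] mem=[0,0,0,0]
After op 3 (RCL M1): stack=[0] mem=[0,0,0,0]
After op 4 (pop): stack=[empty] mem=[0,0,0,0]
After op 5 (push 3): stack=[3] mem=[0,0,0,0]
After op 6 (push 20): stack=[3,20] mem=[0,0,0,0]
After op 7 (/): stack=[0] mem=[0,0,0,0]
After op 8 (push 16): stack=[0,16] mem=[0,0,0,0]
After op 9 (/): stack=[0] mem=[0,0,0,0]
After op 10 (push 8): stack=[0,8] mem=[0,0,0,0]

[0, 8]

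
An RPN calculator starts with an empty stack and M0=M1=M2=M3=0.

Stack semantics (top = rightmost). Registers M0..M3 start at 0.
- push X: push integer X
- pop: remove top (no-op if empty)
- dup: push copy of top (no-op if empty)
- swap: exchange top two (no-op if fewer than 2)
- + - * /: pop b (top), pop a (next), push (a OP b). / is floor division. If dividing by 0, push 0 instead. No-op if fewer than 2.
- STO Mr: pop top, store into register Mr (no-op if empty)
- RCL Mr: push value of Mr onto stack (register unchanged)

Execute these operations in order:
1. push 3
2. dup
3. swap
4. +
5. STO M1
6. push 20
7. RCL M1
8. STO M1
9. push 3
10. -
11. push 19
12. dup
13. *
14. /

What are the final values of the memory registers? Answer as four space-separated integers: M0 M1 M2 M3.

Answer: 0 6 0 0

Derivation:
After op 1 (push 3): stack=[3] mem=[0,0,0,0]
After op 2 (dup): stack=[3,3] mem=[0,0,0,0]
After op 3 (swap): stack=[3,3] mem=[0,0,0,0]
After op 4 (+): stack=[6] mem=[0,0,0,0]
After op 5 (STO M1): stack=[empty] mem=[0,6,0,0]
After op 6 (push 20): stack=[20] mem=[0,6,0,0]
After op 7 (RCL M1): stack=[20,6] mem=[0,6,0,0]
After op 8 (STO M1): stack=[20] mem=[0,6,0,0]
After op 9 (push 3): stack=[20,3] mem=[0,6,0,0]
After op 10 (-): stack=[17] mem=[0,6,0,0]
After op 11 (push 19): stack=[17,19] mem=[0,6,0,0]
After op 12 (dup): stack=[17,19,19] mem=[0,6,0,0]
After op 13 (*): stack=[17,361] mem=[0,6,0,0]
After op 14 (/): stack=[0] mem=[0,6,0,0]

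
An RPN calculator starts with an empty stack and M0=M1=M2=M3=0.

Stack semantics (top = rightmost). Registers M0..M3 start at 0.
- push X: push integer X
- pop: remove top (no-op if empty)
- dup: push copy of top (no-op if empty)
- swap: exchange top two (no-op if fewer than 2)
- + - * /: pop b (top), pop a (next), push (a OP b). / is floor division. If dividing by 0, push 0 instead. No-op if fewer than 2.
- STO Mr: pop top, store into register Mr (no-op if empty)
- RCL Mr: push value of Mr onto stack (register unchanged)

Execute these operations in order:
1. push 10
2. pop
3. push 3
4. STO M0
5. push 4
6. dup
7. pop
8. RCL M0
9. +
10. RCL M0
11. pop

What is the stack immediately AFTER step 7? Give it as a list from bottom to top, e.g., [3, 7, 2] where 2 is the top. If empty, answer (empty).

After op 1 (push 10): stack=[10] mem=[0,0,0,0]
After op 2 (pop): stack=[empty] mem=[0,0,0,0]
After op 3 (push 3): stack=[3] mem=[0,0,0,0]
After op 4 (STO M0): stack=[empty] mem=[3,0,0,0]
After op 5 (push 4): stack=[4] mem=[3,0,0,0]
After op 6 (dup): stack=[4,4] mem=[3,0,0,0]
After op 7 (pop): stack=[4] mem=[3,0,0,0]

[4]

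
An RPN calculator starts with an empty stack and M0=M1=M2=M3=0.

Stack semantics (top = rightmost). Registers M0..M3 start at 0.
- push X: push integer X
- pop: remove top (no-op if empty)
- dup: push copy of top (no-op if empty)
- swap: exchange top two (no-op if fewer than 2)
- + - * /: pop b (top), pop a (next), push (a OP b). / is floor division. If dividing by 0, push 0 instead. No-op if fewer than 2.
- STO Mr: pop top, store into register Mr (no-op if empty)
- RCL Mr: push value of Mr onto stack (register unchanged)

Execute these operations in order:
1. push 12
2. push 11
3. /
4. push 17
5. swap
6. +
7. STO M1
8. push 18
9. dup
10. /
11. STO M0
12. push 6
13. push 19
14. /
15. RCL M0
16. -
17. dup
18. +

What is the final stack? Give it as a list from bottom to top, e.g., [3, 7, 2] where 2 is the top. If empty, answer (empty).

Answer: [-2]

Derivation:
After op 1 (push 12): stack=[12] mem=[0,0,0,0]
After op 2 (push 11): stack=[12,11] mem=[0,0,0,0]
After op 3 (/): stack=[1] mem=[0,0,0,0]
After op 4 (push 17): stack=[1,17] mem=[0,0,0,0]
After op 5 (swap): stack=[17,1] mem=[0,0,0,0]
After op 6 (+): stack=[18] mem=[0,0,0,0]
After op 7 (STO M1): stack=[empty] mem=[0,18,0,0]
After op 8 (push 18): stack=[18] mem=[0,18,0,0]
After op 9 (dup): stack=[18,18] mem=[0,18,0,0]
After op 10 (/): stack=[1] mem=[0,18,0,0]
After op 11 (STO M0): stack=[empty] mem=[1,18,0,0]
After op 12 (push 6): stack=[6] mem=[1,18,0,0]
After op 13 (push 19): stack=[6,19] mem=[1,18,0,0]
After op 14 (/): stack=[0] mem=[1,18,0,0]
After op 15 (RCL M0): stack=[0,1] mem=[1,18,0,0]
After op 16 (-): stack=[-1] mem=[1,18,0,0]
After op 17 (dup): stack=[-1,-1] mem=[1,18,0,0]
After op 18 (+): stack=[-2] mem=[1,18,0,0]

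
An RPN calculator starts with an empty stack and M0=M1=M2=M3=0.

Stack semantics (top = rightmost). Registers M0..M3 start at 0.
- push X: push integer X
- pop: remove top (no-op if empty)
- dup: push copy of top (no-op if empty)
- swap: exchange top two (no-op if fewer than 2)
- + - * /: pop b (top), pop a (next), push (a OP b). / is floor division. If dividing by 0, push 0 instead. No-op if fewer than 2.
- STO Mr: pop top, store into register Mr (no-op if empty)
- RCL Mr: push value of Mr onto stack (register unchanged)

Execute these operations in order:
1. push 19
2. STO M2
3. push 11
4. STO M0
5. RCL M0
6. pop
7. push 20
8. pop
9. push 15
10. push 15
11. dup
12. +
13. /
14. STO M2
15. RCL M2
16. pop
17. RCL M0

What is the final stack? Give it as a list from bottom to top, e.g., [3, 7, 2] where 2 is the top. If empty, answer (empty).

Answer: [11]

Derivation:
After op 1 (push 19): stack=[19] mem=[0,0,0,0]
After op 2 (STO M2): stack=[empty] mem=[0,0,19,0]
After op 3 (push 11): stack=[11] mem=[0,0,19,0]
After op 4 (STO M0): stack=[empty] mem=[11,0,19,0]
After op 5 (RCL M0): stack=[11] mem=[11,0,19,0]
After op 6 (pop): stack=[empty] mem=[11,0,19,0]
After op 7 (push 20): stack=[20] mem=[11,0,19,0]
After op 8 (pop): stack=[empty] mem=[11,0,19,0]
After op 9 (push 15): stack=[15] mem=[11,0,19,0]
After op 10 (push 15): stack=[15,15] mem=[11,0,19,0]
After op 11 (dup): stack=[15,15,15] mem=[11,0,19,0]
After op 12 (+): stack=[15,30] mem=[11,0,19,0]
After op 13 (/): stack=[0] mem=[11,0,19,0]
After op 14 (STO M2): stack=[empty] mem=[11,0,0,0]
After op 15 (RCL M2): stack=[0] mem=[11,0,0,0]
After op 16 (pop): stack=[empty] mem=[11,0,0,0]
After op 17 (RCL M0): stack=[11] mem=[11,0,0,0]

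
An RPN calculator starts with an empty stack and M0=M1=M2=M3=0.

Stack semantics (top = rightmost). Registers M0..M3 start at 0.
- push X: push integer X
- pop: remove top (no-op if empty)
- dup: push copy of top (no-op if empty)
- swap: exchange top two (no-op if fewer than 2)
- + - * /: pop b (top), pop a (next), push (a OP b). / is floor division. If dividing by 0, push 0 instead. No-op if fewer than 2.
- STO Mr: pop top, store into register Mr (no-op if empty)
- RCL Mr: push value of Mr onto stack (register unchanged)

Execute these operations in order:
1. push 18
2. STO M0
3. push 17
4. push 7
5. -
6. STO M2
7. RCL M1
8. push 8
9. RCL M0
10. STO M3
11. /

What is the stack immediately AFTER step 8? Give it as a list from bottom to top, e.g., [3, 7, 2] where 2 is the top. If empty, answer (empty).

After op 1 (push 18): stack=[18] mem=[0,0,0,0]
After op 2 (STO M0): stack=[empty] mem=[18,0,0,0]
After op 3 (push 17): stack=[17] mem=[18,0,0,0]
After op 4 (push 7): stack=[17,7] mem=[18,0,0,0]
After op 5 (-): stack=[10] mem=[18,0,0,0]
After op 6 (STO M2): stack=[empty] mem=[18,0,10,0]
After op 7 (RCL M1): stack=[0] mem=[18,0,10,0]
After op 8 (push 8): stack=[0,8] mem=[18,0,10,0]

[0, 8]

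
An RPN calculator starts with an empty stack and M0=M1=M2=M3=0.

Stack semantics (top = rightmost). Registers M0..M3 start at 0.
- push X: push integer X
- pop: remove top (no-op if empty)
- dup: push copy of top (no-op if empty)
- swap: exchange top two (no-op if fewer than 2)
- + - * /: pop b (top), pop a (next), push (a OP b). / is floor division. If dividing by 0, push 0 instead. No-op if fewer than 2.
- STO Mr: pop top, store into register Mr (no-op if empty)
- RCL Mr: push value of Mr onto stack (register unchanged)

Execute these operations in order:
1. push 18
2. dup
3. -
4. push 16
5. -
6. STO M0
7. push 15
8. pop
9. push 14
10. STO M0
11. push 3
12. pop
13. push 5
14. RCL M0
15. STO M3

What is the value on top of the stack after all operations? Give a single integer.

After op 1 (push 18): stack=[18] mem=[0,0,0,0]
After op 2 (dup): stack=[18,18] mem=[0,0,0,0]
After op 3 (-): stack=[0] mem=[0,0,0,0]
After op 4 (push 16): stack=[0,16] mem=[0,0,0,0]
After op 5 (-): stack=[-16] mem=[0,0,0,0]
After op 6 (STO M0): stack=[empty] mem=[-16,0,0,0]
After op 7 (push 15): stack=[15] mem=[-16,0,0,0]
After op 8 (pop): stack=[empty] mem=[-16,0,0,0]
After op 9 (push 14): stack=[14] mem=[-16,0,0,0]
After op 10 (STO M0): stack=[empty] mem=[14,0,0,0]
After op 11 (push 3): stack=[3] mem=[14,0,0,0]
After op 12 (pop): stack=[empty] mem=[14,0,0,0]
After op 13 (push 5): stack=[5] mem=[14,0,0,0]
After op 14 (RCL M0): stack=[5,14] mem=[14,0,0,0]
After op 15 (STO M3): stack=[5] mem=[14,0,0,14]

Answer: 5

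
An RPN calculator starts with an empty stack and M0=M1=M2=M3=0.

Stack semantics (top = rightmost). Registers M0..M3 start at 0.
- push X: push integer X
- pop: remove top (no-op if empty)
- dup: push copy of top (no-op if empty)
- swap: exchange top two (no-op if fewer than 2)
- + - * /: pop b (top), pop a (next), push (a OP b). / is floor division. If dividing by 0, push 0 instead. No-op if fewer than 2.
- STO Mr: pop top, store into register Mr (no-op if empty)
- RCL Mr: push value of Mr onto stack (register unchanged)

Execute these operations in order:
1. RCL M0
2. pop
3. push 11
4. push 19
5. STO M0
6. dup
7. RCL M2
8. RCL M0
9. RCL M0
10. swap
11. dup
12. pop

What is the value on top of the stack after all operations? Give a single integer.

After op 1 (RCL M0): stack=[0] mem=[0,0,0,0]
After op 2 (pop): stack=[empty] mem=[0,0,0,0]
After op 3 (push 11): stack=[11] mem=[0,0,0,0]
After op 4 (push 19): stack=[11,19] mem=[0,0,0,0]
After op 5 (STO M0): stack=[11] mem=[19,0,0,0]
After op 6 (dup): stack=[11,11] mem=[19,0,0,0]
After op 7 (RCL M2): stack=[11,11,0] mem=[19,0,0,0]
After op 8 (RCL M0): stack=[11,11,0,19] mem=[19,0,0,0]
After op 9 (RCL M0): stack=[11,11,0,19,19] mem=[19,0,0,0]
After op 10 (swap): stack=[11,11,0,19,19] mem=[19,0,0,0]
After op 11 (dup): stack=[11,11,0,19,19,19] mem=[19,0,0,0]
After op 12 (pop): stack=[11,11,0,19,19] mem=[19,0,0,0]

Answer: 19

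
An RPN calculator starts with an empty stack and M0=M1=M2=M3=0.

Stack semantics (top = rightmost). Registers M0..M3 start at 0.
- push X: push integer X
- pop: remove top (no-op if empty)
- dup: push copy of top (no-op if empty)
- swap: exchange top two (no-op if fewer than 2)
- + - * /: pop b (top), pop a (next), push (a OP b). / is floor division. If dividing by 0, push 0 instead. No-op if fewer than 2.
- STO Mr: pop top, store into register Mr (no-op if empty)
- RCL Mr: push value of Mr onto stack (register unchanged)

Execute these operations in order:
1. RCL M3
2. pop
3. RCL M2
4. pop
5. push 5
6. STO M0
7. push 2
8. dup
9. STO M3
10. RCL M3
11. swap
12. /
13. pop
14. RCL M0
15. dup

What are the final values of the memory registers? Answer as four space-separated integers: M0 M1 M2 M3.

After op 1 (RCL M3): stack=[0] mem=[0,0,0,0]
After op 2 (pop): stack=[empty] mem=[0,0,0,0]
After op 3 (RCL M2): stack=[0] mem=[0,0,0,0]
After op 4 (pop): stack=[empty] mem=[0,0,0,0]
After op 5 (push 5): stack=[5] mem=[0,0,0,0]
After op 6 (STO M0): stack=[empty] mem=[5,0,0,0]
After op 7 (push 2): stack=[2] mem=[5,0,0,0]
After op 8 (dup): stack=[2,2] mem=[5,0,0,0]
After op 9 (STO M3): stack=[2] mem=[5,0,0,2]
After op 10 (RCL M3): stack=[2,2] mem=[5,0,0,2]
After op 11 (swap): stack=[2,2] mem=[5,0,0,2]
After op 12 (/): stack=[1] mem=[5,0,0,2]
After op 13 (pop): stack=[empty] mem=[5,0,0,2]
After op 14 (RCL M0): stack=[5] mem=[5,0,0,2]
After op 15 (dup): stack=[5,5] mem=[5,0,0,2]

Answer: 5 0 0 2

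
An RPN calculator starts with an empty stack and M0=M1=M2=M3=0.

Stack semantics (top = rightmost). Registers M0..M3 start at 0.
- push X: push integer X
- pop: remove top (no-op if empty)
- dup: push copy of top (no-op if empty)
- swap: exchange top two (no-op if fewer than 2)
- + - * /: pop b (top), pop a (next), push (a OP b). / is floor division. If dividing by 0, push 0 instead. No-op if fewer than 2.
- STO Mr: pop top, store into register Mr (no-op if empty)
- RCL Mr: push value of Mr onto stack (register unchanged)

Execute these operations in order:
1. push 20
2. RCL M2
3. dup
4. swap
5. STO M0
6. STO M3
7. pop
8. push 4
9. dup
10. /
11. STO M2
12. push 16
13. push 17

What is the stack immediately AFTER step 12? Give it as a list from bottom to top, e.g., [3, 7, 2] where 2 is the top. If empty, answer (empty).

After op 1 (push 20): stack=[20] mem=[0,0,0,0]
After op 2 (RCL M2): stack=[20,0] mem=[0,0,0,0]
After op 3 (dup): stack=[20,0,0] mem=[0,0,0,0]
After op 4 (swap): stack=[20,0,0] mem=[0,0,0,0]
After op 5 (STO M0): stack=[20,0] mem=[0,0,0,0]
After op 6 (STO M3): stack=[20] mem=[0,0,0,0]
After op 7 (pop): stack=[empty] mem=[0,0,0,0]
After op 8 (push 4): stack=[4] mem=[0,0,0,0]
After op 9 (dup): stack=[4,4] mem=[0,0,0,0]
After op 10 (/): stack=[1] mem=[0,0,0,0]
After op 11 (STO M2): stack=[empty] mem=[0,0,1,0]
After op 12 (push 16): stack=[16] mem=[0,0,1,0]

[16]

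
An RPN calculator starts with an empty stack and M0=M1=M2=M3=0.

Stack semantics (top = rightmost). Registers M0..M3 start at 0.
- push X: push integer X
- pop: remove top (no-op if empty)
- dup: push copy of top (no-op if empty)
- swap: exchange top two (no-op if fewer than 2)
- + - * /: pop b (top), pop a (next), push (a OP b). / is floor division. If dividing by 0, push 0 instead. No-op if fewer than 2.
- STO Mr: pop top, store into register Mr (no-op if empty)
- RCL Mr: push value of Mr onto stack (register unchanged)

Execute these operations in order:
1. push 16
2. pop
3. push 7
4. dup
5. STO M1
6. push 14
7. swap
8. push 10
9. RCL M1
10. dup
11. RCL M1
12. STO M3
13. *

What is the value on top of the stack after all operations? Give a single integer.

After op 1 (push 16): stack=[16] mem=[0,0,0,0]
After op 2 (pop): stack=[empty] mem=[0,0,0,0]
After op 3 (push 7): stack=[7] mem=[0,0,0,0]
After op 4 (dup): stack=[7,7] mem=[0,0,0,0]
After op 5 (STO M1): stack=[7] mem=[0,7,0,0]
After op 6 (push 14): stack=[7,14] mem=[0,7,0,0]
After op 7 (swap): stack=[14,7] mem=[0,7,0,0]
After op 8 (push 10): stack=[14,7,10] mem=[0,7,0,0]
After op 9 (RCL M1): stack=[14,7,10,7] mem=[0,7,0,0]
After op 10 (dup): stack=[14,7,10,7,7] mem=[0,7,0,0]
After op 11 (RCL M1): stack=[14,7,10,7,7,7] mem=[0,7,0,0]
After op 12 (STO M3): stack=[14,7,10,7,7] mem=[0,7,0,7]
After op 13 (*): stack=[14,7,10,49] mem=[0,7,0,7]

Answer: 49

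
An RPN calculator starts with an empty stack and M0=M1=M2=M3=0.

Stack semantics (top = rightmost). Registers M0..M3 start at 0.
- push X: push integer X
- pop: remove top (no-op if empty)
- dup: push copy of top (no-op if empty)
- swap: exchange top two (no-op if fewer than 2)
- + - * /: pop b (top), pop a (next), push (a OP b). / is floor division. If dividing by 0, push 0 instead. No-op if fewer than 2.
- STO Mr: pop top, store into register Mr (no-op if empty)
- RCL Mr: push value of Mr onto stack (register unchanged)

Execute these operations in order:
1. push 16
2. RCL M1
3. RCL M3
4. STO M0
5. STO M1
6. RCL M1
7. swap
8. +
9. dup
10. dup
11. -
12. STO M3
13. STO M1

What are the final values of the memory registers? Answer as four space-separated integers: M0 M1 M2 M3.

Answer: 0 16 0 0

Derivation:
After op 1 (push 16): stack=[16] mem=[0,0,0,0]
After op 2 (RCL M1): stack=[16,0] mem=[0,0,0,0]
After op 3 (RCL M3): stack=[16,0,0] mem=[0,0,0,0]
After op 4 (STO M0): stack=[16,0] mem=[0,0,0,0]
After op 5 (STO M1): stack=[16] mem=[0,0,0,0]
After op 6 (RCL M1): stack=[16,0] mem=[0,0,0,0]
After op 7 (swap): stack=[0,16] mem=[0,0,0,0]
After op 8 (+): stack=[16] mem=[0,0,0,0]
After op 9 (dup): stack=[16,16] mem=[0,0,0,0]
After op 10 (dup): stack=[16,16,16] mem=[0,0,0,0]
After op 11 (-): stack=[16,0] mem=[0,0,0,0]
After op 12 (STO M3): stack=[16] mem=[0,0,0,0]
After op 13 (STO M1): stack=[empty] mem=[0,16,0,0]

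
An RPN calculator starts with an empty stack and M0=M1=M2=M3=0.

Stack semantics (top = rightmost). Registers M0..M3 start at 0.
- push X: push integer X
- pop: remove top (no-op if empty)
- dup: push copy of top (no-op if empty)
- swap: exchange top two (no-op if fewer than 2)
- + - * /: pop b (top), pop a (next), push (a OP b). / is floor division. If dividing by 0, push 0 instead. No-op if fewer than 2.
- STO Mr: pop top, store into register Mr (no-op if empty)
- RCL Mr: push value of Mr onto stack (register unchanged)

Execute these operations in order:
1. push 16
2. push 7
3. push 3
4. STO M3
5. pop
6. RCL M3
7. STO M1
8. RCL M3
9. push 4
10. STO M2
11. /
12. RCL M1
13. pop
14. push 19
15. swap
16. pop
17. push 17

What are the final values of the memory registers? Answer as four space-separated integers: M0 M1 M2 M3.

After op 1 (push 16): stack=[16] mem=[0,0,0,0]
After op 2 (push 7): stack=[16,7] mem=[0,0,0,0]
After op 3 (push 3): stack=[16,7,3] mem=[0,0,0,0]
After op 4 (STO M3): stack=[16,7] mem=[0,0,0,3]
After op 5 (pop): stack=[16] mem=[0,0,0,3]
After op 6 (RCL M3): stack=[16,3] mem=[0,0,0,3]
After op 7 (STO M1): stack=[16] mem=[0,3,0,3]
After op 8 (RCL M3): stack=[16,3] mem=[0,3,0,3]
After op 9 (push 4): stack=[16,3,4] mem=[0,3,0,3]
After op 10 (STO M2): stack=[16,3] mem=[0,3,4,3]
After op 11 (/): stack=[5] mem=[0,3,4,3]
After op 12 (RCL M1): stack=[5,3] mem=[0,3,4,3]
After op 13 (pop): stack=[5] mem=[0,3,4,3]
After op 14 (push 19): stack=[5,19] mem=[0,3,4,3]
After op 15 (swap): stack=[19,5] mem=[0,3,4,3]
After op 16 (pop): stack=[19] mem=[0,3,4,3]
After op 17 (push 17): stack=[19,17] mem=[0,3,4,3]

Answer: 0 3 4 3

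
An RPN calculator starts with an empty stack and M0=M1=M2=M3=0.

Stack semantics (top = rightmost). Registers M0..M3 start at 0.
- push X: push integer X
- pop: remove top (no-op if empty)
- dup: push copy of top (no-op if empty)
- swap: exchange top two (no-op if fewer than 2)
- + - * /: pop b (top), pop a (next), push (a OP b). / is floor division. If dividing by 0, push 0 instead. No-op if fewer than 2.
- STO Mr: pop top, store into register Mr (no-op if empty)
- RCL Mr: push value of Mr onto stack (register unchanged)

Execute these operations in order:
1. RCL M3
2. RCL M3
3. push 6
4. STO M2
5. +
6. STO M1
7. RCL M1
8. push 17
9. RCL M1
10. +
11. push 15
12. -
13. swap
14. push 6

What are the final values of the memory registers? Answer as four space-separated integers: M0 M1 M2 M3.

After op 1 (RCL M3): stack=[0] mem=[0,0,0,0]
After op 2 (RCL M3): stack=[0,0] mem=[0,0,0,0]
After op 3 (push 6): stack=[0,0,6] mem=[0,0,0,0]
After op 4 (STO M2): stack=[0,0] mem=[0,0,6,0]
After op 5 (+): stack=[0] mem=[0,0,6,0]
After op 6 (STO M1): stack=[empty] mem=[0,0,6,0]
After op 7 (RCL M1): stack=[0] mem=[0,0,6,0]
After op 8 (push 17): stack=[0,17] mem=[0,0,6,0]
After op 9 (RCL M1): stack=[0,17,0] mem=[0,0,6,0]
After op 10 (+): stack=[0,17] mem=[0,0,6,0]
After op 11 (push 15): stack=[0,17,15] mem=[0,0,6,0]
After op 12 (-): stack=[0,2] mem=[0,0,6,0]
After op 13 (swap): stack=[2,0] mem=[0,0,6,0]
After op 14 (push 6): stack=[2,0,6] mem=[0,0,6,0]

Answer: 0 0 6 0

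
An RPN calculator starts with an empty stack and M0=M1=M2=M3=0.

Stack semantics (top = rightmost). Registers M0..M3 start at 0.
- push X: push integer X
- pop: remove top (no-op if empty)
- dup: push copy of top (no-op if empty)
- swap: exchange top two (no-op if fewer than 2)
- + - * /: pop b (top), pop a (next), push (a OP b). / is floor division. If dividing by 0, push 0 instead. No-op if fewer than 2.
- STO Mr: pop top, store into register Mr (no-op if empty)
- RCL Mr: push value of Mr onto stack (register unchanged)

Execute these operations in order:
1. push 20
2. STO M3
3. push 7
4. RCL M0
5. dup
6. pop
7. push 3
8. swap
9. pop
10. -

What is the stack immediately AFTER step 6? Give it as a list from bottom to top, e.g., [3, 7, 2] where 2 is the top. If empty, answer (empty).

After op 1 (push 20): stack=[20] mem=[0,0,0,0]
After op 2 (STO M3): stack=[empty] mem=[0,0,0,20]
After op 3 (push 7): stack=[7] mem=[0,0,0,20]
After op 4 (RCL M0): stack=[7,0] mem=[0,0,0,20]
After op 5 (dup): stack=[7,0,0] mem=[0,0,0,20]
After op 6 (pop): stack=[7,0] mem=[0,0,0,20]

[7, 0]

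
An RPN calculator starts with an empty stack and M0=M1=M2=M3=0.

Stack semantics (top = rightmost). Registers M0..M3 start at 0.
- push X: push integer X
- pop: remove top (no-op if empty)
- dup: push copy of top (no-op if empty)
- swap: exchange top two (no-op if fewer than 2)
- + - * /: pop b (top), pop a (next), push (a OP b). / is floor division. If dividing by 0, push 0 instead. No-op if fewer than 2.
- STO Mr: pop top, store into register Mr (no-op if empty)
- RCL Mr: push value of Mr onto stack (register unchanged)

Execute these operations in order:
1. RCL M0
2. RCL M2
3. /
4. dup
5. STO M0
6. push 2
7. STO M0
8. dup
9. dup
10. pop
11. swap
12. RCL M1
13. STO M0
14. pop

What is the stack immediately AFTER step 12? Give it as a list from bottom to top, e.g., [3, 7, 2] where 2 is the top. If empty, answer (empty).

After op 1 (RCL M0): stack=[0] mem=[0,0,0,0]
After op 2 (RCL M2): stack=[0,0] mem=[0,0,0,0]
After op 3 (/): stack=[0] mem=[0,0,0,0]
After op 4 (dup): stack=[0,0] mem=[0,0,0,0]
After op 5 (STO M0): stack=[0] mem=[0,0,0,0]
After op 6 (push 2): stack=[0,2] mem=[0,0,0,0]
After op 7 (STO M0): stack=[0] mem=[2,0,0,0]
After op 8 (dup): stack=[0,0] mem=[2,0,0,0]
After op 9 (dup): stack=[0,0,0] mem=[2,0,0,0]
After op 10 (pop): stack=[0,0] mem=[2,0,0,0]
After op 11 (swap): stack=[0,0] mem=[2,0,0,0]
After op 12 (RCL M1): stack=[0,0,0] mem=[2,0,0,0]

[0, 0, 0]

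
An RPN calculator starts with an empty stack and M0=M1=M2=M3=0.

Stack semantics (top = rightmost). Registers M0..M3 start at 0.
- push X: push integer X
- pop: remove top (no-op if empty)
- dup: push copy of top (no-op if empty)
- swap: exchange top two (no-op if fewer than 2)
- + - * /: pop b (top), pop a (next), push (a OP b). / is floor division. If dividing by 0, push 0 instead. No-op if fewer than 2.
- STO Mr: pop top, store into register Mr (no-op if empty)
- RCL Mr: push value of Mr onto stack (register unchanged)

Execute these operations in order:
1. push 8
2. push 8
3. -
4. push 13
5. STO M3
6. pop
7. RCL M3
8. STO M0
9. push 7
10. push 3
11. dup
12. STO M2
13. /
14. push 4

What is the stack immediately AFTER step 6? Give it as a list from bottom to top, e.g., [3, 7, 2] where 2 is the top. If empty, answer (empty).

After op 1 (push 8): stack=[8] mem=[0,0,0,0]
After op 2 (push 8): stack=[8,8] mem=[0,0,0,0]
After op 3 (-): stack=[0] mem=[0,0,0,0]
After op 4 (push 13): stack=[0,13] mem=[0,0,0,0]
After op 5 (STO M3): stack=[0] mem=[0,0,0,13]
After op 6 (pop): stack=[empty] mem=[0,0,0,13]

(empty)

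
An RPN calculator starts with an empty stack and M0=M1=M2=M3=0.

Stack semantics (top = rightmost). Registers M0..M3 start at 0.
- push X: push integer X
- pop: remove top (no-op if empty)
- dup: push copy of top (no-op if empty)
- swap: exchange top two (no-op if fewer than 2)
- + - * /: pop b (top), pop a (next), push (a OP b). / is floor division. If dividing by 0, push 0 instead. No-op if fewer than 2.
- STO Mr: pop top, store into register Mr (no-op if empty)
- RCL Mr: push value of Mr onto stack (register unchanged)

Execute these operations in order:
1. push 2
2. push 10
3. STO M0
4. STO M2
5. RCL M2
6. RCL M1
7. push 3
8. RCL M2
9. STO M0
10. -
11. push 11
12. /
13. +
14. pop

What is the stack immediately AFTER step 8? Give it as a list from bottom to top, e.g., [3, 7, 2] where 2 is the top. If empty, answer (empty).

After op 1 (push 2): stack=[2] mem=[0,0,0,0]
After op 2 (push 10): stack=[2,10] mem=[0,0,0,0]
After op 3 (STO M0): stack=[2] mem=[10,0,0,0]
After op 4 (STO M2): stack=[empty] mem=[10,0,2,0]
After op 5 (RCL M2): stack=[2] mem=[10,0,2,0]
After op 6 (RCL M1): stack=[2,0] mem=[10,0,2,0]
After op 7 (push 3): stack=[2,0,3] mem=[10,0,2,0]
After op 8 (RCL M2): stack=[2,0,3,2] mem=[10,0,2,0]

[2, 0, 3, 2]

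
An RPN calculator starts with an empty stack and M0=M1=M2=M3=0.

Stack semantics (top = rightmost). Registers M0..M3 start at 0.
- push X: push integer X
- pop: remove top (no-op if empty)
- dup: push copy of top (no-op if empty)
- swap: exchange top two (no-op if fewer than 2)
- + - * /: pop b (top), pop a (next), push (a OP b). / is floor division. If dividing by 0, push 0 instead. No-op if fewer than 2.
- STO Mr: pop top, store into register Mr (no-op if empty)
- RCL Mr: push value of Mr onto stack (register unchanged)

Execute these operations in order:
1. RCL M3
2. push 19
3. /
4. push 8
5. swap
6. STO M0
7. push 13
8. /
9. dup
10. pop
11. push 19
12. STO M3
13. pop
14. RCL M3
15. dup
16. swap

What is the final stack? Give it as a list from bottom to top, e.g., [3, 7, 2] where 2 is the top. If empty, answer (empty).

After op 1 (RCL M3): stack=[0] mem=[0,0,0,0]
After op 2 (push 19): stack=[0,19] mem=[0,0,0,0]
After op 3 (/): stack=[0] mem=[0,0,0,0]
After op 4 (push 8): stack=[0,8] mem=[0,0,0,0]
After op 5 (swap): stack=[8,0] mem=[0,0,0,0]
After op 6 (STO M0): stack=[8] mem=[0,0,0,0]
After op 7 (push 13): stack=[8,13] mem=[0,0,0,0]
After op 8 (/): stack=[0] mem=[0,0,0,0]
After op 9 (dup): stack=[0,0] mem=[0,0,0,0]
After op 10 (pop): stack=[0] mem=[0,0,0,0]
After op 11 (push 19): stack=[0,19] mem=[0,0,0,0]
After op 12 (STO M3): stack=[0] mem=[0,0,0,19]
After op 13 (pop): stack=[empty] mem=[0,0,0,19]
After op 14 (RCL M3): stack=[19] mem=[0,0,0,19]
After op 15 (dup): stack=[19,19] mem=[0,0,0,19]
After op 16 (swap): stack=[19,19] mem=[0,0,0,19]

Answer: [19, 19]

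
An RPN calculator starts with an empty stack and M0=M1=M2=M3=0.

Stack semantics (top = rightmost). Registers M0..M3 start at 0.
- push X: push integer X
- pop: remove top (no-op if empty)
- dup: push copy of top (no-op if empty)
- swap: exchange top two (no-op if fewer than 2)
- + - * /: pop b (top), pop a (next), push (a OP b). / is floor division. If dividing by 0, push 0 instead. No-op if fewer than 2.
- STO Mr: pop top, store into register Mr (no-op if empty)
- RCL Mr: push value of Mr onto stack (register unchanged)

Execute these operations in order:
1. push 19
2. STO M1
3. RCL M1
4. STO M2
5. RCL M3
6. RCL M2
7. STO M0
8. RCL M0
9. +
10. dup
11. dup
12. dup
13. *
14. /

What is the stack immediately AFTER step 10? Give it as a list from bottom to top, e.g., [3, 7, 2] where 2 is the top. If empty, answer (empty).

After op 1 (push 19): stack=[19] mem=[0,0,0,0]
After op 2 (STO M1): stack=[empty] mem=[0,19,0,0]
After op 3 (RCL M1): stack=[19] mem=[0,19,0,0]
After op 4 (STO M2): stack=[empty] mem=[0,19,19,0]
After op 5 (RCL M3): stack=[0] mem=[0,19,19,0]
After op 6 (RCL M2): stack=[0,19] mem=[0,19,19,0]
After op 7 (STO M0): stack=[0] mem=[19,19,19,0]
After op 8 (RCL M0): stack=[0,19] mem=[19,19,19,0]
After op 9 (+): stack=[19] mem=[19,19,19,0]
After op 10 (dup): stack=[19,19] mem=[19,19,19,0]

[19, 19]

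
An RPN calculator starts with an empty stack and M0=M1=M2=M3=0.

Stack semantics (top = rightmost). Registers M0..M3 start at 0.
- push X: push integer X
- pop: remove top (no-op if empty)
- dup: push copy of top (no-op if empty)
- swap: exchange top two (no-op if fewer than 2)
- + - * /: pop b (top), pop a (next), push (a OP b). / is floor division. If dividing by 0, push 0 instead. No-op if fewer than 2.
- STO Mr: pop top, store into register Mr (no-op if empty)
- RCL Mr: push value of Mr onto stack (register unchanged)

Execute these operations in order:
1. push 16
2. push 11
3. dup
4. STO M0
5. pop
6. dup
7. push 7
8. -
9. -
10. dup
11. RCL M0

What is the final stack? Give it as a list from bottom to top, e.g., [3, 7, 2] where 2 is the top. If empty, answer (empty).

Answer: [7, 7, 11]

Derivation:
After op 1 (push 16): stack=[16] mem=[0,0,0,0]
After op 2 (push 11): stack=[16,11] mem=[0,0,0,0]
After op 3 (dup): stack=[16,11,11] mem=[0,0,0,0]
After op 4 (STO M0): stack=[16,11] mem=[11,0,0,0]
After op 5 (pop): stack=[16] mem=[11,0,0,0]
After op 6 (dup): stack=[16,16] mem=[11,0,0,0]
After op 7 (push 7): stack=[16,16,7] mem=[11,0,0,0]
After op 8 (-): stack=[16,9] mem=[11,0,0,0]
After op 9 (-): stack=[7] mem=[11,0,0,0]
After op 10 (dup): stack=[7,7] mem=[11,0,0,0]
After op 11 (RCL M0): stack=[7,7,11] mem=[11,0,0,0]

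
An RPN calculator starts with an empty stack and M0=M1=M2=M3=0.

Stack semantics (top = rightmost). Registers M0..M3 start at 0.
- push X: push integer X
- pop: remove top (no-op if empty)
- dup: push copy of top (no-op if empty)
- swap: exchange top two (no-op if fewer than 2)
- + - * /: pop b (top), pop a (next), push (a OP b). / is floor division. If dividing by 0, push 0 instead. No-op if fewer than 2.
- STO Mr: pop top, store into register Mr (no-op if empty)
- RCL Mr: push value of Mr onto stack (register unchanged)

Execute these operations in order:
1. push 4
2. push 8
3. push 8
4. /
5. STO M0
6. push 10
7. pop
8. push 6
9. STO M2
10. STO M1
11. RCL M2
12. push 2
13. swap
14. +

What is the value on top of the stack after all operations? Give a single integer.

Answer: 8

Derivation:
After op 1 (push 4): stack=[4] mem=[0,0,0,0]
After op 2 (push 8): stack=[4,8] mem=[0,0,0,0]
After op 3 (push 8): stack=[4,8,8] mem=[0,0,0,0]
After op 4 (/): stack=[4,1] mem=[0,0,0,0]
After op 5 (STO M0): stack=[4] mem=[1,0,0,0]
After op 6 (push 10): stack=[4,10] mem=[1,0,0,0]
After op 7 (pop): stack=[4] mem=[1,0,0,0]
After op 8 (push 6): stack=[4,6] mem=[1,0,0,0]
After op 9 (STO M2): stack=[4] mem=[1,0,6,0]
After op 10 (STO M1): stack=[empty] mem=[1,4,6,0]
After op 11 (RCL M2): stack=[6] mem=[1,4,6,0]
After op 12 (push 2): stack=[6,2] mem=[1,4,6,0]
After op 13 (swap): stack=[2,6] mem=[1,4,6,0]
After op 14 (+): stack=[8] mem=[1,4,6,0]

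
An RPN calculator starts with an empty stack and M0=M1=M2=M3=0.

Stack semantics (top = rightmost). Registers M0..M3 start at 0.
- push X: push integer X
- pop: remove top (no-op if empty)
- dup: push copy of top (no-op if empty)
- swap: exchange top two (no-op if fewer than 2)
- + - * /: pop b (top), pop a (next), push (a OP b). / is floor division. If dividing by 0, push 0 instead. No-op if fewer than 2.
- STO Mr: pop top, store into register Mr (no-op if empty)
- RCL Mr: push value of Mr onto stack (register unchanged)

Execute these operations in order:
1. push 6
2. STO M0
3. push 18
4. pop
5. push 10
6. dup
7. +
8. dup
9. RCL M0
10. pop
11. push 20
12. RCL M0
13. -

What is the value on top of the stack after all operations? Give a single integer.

Answer: 14

Derivation:
After op 1 (push 6): stack=[6] mem=[0,0,0,0]
After op 2 (STO M0): stack=[empty] mem=[6,0,0,0]
After op 3 (push 18): stack=[18] mem=[6,0,0,0]
After op 4 (pop): stack=[empty] mem=[6,0,0,0]
After op 5 (push 10): stack=[10] mem=[6,0,0,0]
After op 6 (dup): stack=[10,10] mem=[6,0,0,0]
After op 7 (+): stack=[20] mem=[6,0,0,0]
After op 8 (dup): stack=[20,20] mem=[6,0,0,0]
After op 9 (RCL M0): stack=[20,20,6] mem=[6,0,0,0]
After op 10 (pop): stack=[20,20] mem=[6,0,0,0]
After op 11 (push 20): stack=[20,20,20] mem=[6,0,0,0]
After op 12 (RCL M0): stack=[20,20,20,6] mem=[6,0,0,0]
After op 13 (-): stack=[20,20,14] mem=[6,0,0,0]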